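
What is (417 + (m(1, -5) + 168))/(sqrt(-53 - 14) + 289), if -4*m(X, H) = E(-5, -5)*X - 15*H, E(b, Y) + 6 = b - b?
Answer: 656319/334352 - 2271*I*sqrt(67)/334352 ≈ 1.963 - 0.055597*I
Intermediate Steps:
E(b, Y) = -6 (E(b, Y) = -6 + (b - b) = -6 + 0 = -6)
m(X, H) = 3*X/2 + 15*H/4 (m(X, H) = -(-6*X - 15*H)/4 = -(-15*H - 6*X)/4 = 3*X/2 + 15*H/4)
(417 + (m(1, -5) + 168))/(sqrt(-53 - 14) + 289) = (417 + (((3/2)*1 + (15/4)*(-5)) + 168))/(sqrt(-53 - 14) + 289) = (417 + ((3/2 - 75/4) + 168))/(sqrt(-67) + 289) = (417 + (-69/4 + 168))/(I*sqrt(67) + 289) = (417 + 603/4)/(289 + I*sqrt(67)) = 2271/(4*(289 + I*sqrt(67)))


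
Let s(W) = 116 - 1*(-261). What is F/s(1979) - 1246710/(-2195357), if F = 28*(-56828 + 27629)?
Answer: -1794392403534/827649589 ≈ -2168.1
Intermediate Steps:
s(W) = 377 (s(W) = 116 + 261 = 377)
F = -817572 (F = 28*(-29199) = -817572)
F/s(1979) - 1246710/(-2195357) = -817572/377 - 1246710/(-2195357) = -817572*1/377 - 1246710*(-1/2195357) = -817572/377 + 1246710/2195357 = -1794392403534/827649589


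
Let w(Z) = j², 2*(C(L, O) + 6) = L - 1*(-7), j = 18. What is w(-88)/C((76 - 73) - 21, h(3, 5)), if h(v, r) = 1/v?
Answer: -648/23 ≈ -28.174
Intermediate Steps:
C(L, O) = -5/2 + L/2 (C(L, O) = -6 + (L - 1*(-7))/2 = -6 + (L + 7)/2 = -6 + (7 + L)/2 = -6 + (7/2 + L/2) = -5/2 + L/2)
w(Z) = 324 (w(Z) = 18² = 324)
w(-88)/C((76 - 73) - 21, h(3, 5)) = 324/(-5/2 + ((76 - 73) - 21)/2) = 324/(-5/2 + (3 - 21)/2) = 324/(-5/2 + (½)*(-18)) = 324/(-5/2 - 9) = 324/(-23/2) = 324*(-2/23) = -648/23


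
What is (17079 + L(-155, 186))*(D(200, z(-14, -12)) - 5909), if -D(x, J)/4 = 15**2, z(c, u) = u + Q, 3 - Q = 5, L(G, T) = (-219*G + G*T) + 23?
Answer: -151275553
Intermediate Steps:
L(G, T) = 23 - 219*G + G*T
Q = -2 (Q = 3 - 1*5 = 3 - 5 = -2)
z(c, u) = -2 + u (z(c, u) = u - 2 = -2 + u)
D(x, J) = -900 (D(x, J) = -4*15**2 = -4*225 = -900)
(17079 + L(-155, 186))*(D(200, z(-14, -12)) - 5909) = (17079 + (23 - 219*(-155) - 155*186))*(-900 - 5909) = (17079 + (23 + 33945 - 28830))*(-6809) = (17079 + 5138)*(-6809) = 22217*(-6809) = -151275553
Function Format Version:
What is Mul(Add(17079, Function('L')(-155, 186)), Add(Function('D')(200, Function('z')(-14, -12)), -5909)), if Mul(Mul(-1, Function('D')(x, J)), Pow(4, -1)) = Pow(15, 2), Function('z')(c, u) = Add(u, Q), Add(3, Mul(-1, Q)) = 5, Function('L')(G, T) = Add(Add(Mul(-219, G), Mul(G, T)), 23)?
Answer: -151275553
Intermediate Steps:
Function('L')(G, T) = Add(23, Mul(-219, G), Mul(G, T))
Q = -2 (Q = Add(3, Mul(-1, 5)) = Add(3, -5) = -2)
Function('z')(c, u) = Add(-2, u) (Function('z')(c, u) = Add(u, -2) = Add(-2, u))
Function('D')(x, J) = -900 (Function('D')(x, J) = Mul(-4, Pow(15, 2)) = Mul(-4, 225) = -900)
Mul(Add(17079, Function('L')(-155, 186)), Add(Function('D')(200, Function('z')(-14, -12)), -5909)) = Mul(Add(17079, Add(23, Mul(-219, -155), Mul(-155, 186))), Add(-900, -5909)) = Mul(Add(17079, Add(23, 33945, -28830)), -6809) = Mul(Add(17079, 5138), -6809) = Mul(22217, -6809) = -151275553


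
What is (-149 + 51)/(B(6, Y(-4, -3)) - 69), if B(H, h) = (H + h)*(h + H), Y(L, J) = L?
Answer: 98/65 ≈ 1.5077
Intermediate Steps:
B(H, h) = (H + h)² (B(H, h) = (H + h)*(H + h) = (H + h)²)
(-149 + 51)/(B(6, Y(-4, -3)) - 69) = (-149 + 51)/((6 - 4)² - 69) = -98/(2² - 69) = -98/(4 - 69) = -98/(-65) = -1/65*(-98) = 98/65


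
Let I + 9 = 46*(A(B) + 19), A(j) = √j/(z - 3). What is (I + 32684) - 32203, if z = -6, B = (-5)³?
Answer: 1346 - 230*I*√5/9 ≈ 1346.0 - 57.144*I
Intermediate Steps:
B = -125
A(j) = -√j/9 (A(j) = √j/(-6 - 3) = √j/(-9) = -√j/9)
I = 865 - 230*I*√5/9 (I = -9 + 46*(-5*I*√5/9 + 19) = -9 + 46*(19 - 5*I*√5/9) = -9 + (874 - 230*I*√5/9) = 865 - 230*I*√5/9 ≈ 865.0 - 57.144*I)
(I + 32684) - 32203 = ((865 - 230*I*√5/9) + 32684) - 32203 = (33549 - 230*I*√5/9) - 32203 = 1346 - 230*I*√5/9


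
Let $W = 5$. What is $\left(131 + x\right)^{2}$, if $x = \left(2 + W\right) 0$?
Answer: $17161$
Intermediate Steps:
$x = 0$ ($x = \left(2 + 5\right) 0 = 7 \cdot 0 = 0$)
$\left(131 + x\right)^{2} = \left(131 + 0\right)^{2} = 131^{2} = 17161$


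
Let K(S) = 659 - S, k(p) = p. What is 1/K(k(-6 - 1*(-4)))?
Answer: 1/661 ≈ 0.0015129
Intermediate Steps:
1/K(k(-6 - 1*(-4))) = 1/(659 - (-6 - 1*(-4))) = 1/(659 - (-6 + 4)) = 1/(659 - 1*(-2)) = 1/(659 + 2) = 1/661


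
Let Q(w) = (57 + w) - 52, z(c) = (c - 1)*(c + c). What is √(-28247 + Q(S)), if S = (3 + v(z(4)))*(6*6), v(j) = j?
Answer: 3*I*√3030 ≈ 165.14*I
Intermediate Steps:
z(c) = 2*c*(-1 + c) (z(c) = (-1 + c)*(2*c) = 2*c*(-1 + c))
S = 972 (S = (3 + 2*4*(-1 + 4))*(6*6) = (3 + 2*4*3)*36 = (3 + 24)*36 = 27*36 = 972)
Q(w) = 5 + w
√(-28247 + Q(S)) = √(-28247 + (5 + 972)) = √(-28247 + 977) = √(-27270) = 3*I*√3030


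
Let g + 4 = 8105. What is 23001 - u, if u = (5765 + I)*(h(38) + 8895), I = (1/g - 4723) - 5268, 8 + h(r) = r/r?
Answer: 304465455701/8101 ≈ 3.7584e+7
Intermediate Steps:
g = 8101 (g = -4 + 8105 = 8101)
h(r) = -7 (h(r) = -8 + r/r = -8 + 1 = -7)
I = -80937090/8101 (I = (1/8101 - 4723) - 5268 = -38261022/8101 - 5268 = -80937090/8101 ≈ -9991.0)
u = -304279124600/8101 (u = (5765 - 80937090/8101)*(-7 + 8895) = -34234825/8101*8888 = -304279124600/8101 ≈ -3.7561e+7)
23001 - u = 23001 - 1*(-304279124600/8101) = 23001 + 304279124600/8101 = 304465455701/8101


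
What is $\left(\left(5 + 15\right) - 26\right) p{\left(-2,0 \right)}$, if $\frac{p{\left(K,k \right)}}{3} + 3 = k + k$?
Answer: $54$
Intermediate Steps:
$p{\left(K,k \right)} = -9 + 6 k$ ($p{\left(K,k \right)} = -9 + 3 \left(k + k\right) = -9 + 3 \cdot 2 k = -9 + 6 k$)
$\left(\left(5 + 15\right) - 26\right) p{\left(-2,0 \right)} = \left(\left(5 + 15\right) - 26\right) \left(-9 + 6 \cdot 0\right) = \left(20 - 26\right) \left(-9 + 0\right) = \left(-6\right) \left(-9\right) = 54$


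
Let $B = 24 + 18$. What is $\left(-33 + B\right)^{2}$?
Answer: $81$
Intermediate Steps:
$B = 42$
$\left(-33 + B\right)^{2} = \left(-33 + 42\right)^{2} = 9^{2} = 81$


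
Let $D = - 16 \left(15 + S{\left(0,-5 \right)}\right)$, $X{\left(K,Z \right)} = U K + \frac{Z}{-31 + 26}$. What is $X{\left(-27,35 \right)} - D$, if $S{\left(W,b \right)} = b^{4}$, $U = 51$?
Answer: $8856$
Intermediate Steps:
$X{\left(K,Z \right)} = 51 K - \frac{Z}{5}$ ($X{\left(K,Z \right)} = 51 K + \frac{Z}{-31 + 26} = 51 K + \frac{Z}{-5} = 51 K - \frac{Z}{5}$)
$D = -10240$ ($D = - 16 \left(15 + \left(-5\right)^{4}\right) = - 16 \left(15 + 625\right) = \left(-16\right) 640 = -10240$)
$X{\left(-27,35 \right)} - D = \left(51 \left(-27\right) - 7\right) - -10240 = \left(-1377 - 7\right) + 10240 = -1384 + 10240 = 8856$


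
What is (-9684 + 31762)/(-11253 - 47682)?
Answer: -22078/58935 ≈ -0.37462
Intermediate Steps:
(-9684 + 31762)/(-11253 - 47682) = 22078/(-58935) = 22078*(-1/58935) = -22078/58935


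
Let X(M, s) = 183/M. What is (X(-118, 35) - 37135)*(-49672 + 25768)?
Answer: 52375014576/59 ≈ 8.8771e+8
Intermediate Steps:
(X(-118, 35) - 37135)*(-49672 + 25768) = (183/(-118) - 37135)*(-49672 + 25768) = (183*(-1/118) - 37135)*(-23904) = (-183/118 - 37135)*(-23904) = -4382113/118*(-23904) = 52375014576/59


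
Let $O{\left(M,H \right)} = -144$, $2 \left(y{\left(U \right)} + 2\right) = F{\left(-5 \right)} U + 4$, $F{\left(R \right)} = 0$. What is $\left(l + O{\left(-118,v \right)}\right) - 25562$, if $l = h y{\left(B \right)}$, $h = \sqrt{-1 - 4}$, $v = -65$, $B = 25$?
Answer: $-25706$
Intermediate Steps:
$y{\left(U \right)} = 0$ ($y{\left(U \right)} = -2 + \frac{0 U + 4}{2} = -2 + \frac{0 + 4}{2} = -2 + \frac{1}{2} \cdot 4 = -2 + 2 = 0$)
$h = i \sqrt{5}$ ($h = \sqrt{-5} = i \sqrt{5} \approx 2.2361 i$)
$l = 0$ ($l = i \sqrt{5} \cdot 0 = 0$)
$\left(l + O{\left(-118,v \right)}\right) - 25562 = \left(0 - 144\right) - 25562 = -144 - 25562 = -25706$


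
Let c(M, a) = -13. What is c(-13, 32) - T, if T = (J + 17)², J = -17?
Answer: -13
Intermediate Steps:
T = 0 (T = (-17 + 17)² = 0² = 0)
c(-13, 32) - T = -13 - 1*0 = -13 + 0 = -13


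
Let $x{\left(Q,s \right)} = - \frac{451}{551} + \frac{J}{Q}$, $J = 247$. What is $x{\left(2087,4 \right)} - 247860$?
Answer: $- \frac{285024189960}{1149937} \approx -2.4786 \cdot 10^{5}$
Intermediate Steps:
$x{\left(Q,s \right)} = - \frac{451}{551} + \frac{247}{Q}$
$x{\left(2087,4 \right)} - 247860 = \left(- \frac{451}{551} + \frac{247}{2087}\right) - 247860 = - \frac{805140}{1149937} - 247860 = - \frac{285024189960}{1149937}$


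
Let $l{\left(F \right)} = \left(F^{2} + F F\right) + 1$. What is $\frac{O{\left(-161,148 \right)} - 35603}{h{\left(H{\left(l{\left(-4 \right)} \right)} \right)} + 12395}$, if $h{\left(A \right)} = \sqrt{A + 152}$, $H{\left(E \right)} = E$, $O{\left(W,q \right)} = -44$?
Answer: $- \frac{2388349}{830464} + \frac{35647 \sqrt{185}}{153635840} \approx -2.8728$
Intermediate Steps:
$l{\left(F \right)} = 1 + 2 F^{2}$ ($l{\left(F \right)} = \left(F^{2} + F^{2}\right) + 1 = 2 F^{2} + 1 = 1 + 2 F^{2}$)
$h{\left(A \right)} = \sqrt{152 + A}$
$\frac{O{\left(-161,148 \right)} - 35603}{h{\left(H{\left(l{\left(-4 \right)} \right)} \right)} + 12395} = \frac{-44 - 35603}{\sqrt{152 + \left(1 + 2 \left(-4\right)^{2}\right)} + 12395} = - \frac{35647}{\sqrt{152 + \left(1 + 2 \cdot 16\right)} + 12395} = - \frac{35647}{\sqrt{152 + \left(1 + 32\right)} + 12395} = - \frac{35647}{\sqrt{152 + 33} + 12395} = - \frac{35647}{\sqrt{185} + 12395} = - \frac{35647}{12395 + \sqrt{185}}$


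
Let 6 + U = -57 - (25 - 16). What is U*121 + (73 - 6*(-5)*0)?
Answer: -8639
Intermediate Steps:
U = -72 (U = -6 + (-57 - (25 - 16)) = -6 + (-57 - 1*9) = -6 + (-57 - 9) = -6 - 66 = -72)
U*121 + (73 - 6*(-5)*0) = -72*121 + (73 - 6*(-5)*0) = -8712 + (73 - (-30)*0) = -8712 + (73 - 1*0) = -8712 + (73 + 0) = -8712 + 73 = -8639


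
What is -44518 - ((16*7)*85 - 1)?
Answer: -54037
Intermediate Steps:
-44518 - ((16*7)*85 - 1) = -44518 - (112*85 - 1) = -44518 - (9520 - 1) = -44518 - 1*9519 = -44518 - 9519 = -54037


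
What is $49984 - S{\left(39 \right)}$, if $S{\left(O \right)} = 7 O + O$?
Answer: $49672$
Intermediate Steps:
$S{\left(O \right)} = 8 O$
$49984 - S{\left(39 \right)} = 49984 - 8 \cdot 39 = 49984 - 312 = 49672$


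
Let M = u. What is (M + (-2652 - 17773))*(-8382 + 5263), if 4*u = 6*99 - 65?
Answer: 253172349/4 ≈ 6.3293e+7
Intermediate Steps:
u = 529/4 (u = (6*99 - 65)/4 = (594 - 65)/4 = (1/4)*529 = 529/4 ≈ 132.25)
M = 529/4 ≈ 132.25
(M + (-2652 - 17773))*(-8382 + 5263) = (529/4 + (-2652 - 17773))*(-8382 + 5263) = (529/4 - 20425)*(-3119) = -81171/4*(-3119) = 253172349/4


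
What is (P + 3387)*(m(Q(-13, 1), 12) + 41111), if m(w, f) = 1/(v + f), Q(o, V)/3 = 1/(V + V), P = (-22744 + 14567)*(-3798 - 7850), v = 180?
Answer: 751830825081979/192 ≈ 3.9158e+12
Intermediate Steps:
P = 95245696 (P = -8177*(-11648) = 95245696)
Q(o, V) = 3/(2*V) (Q(o, V) = 3/(V + V) = 3/((2*V)) = 3*(1/(2*V)) = 3/(2*V))
m(w, f) = 1/(180 + f)
(P + 3387)*(m(Q(-13, 1), 12) + 41111) = (95245696 + 3387)*(1/(180 + 12) + 41111) = 95249083*(1/192 + 41111) = 95249083*(7893313/192) = 751830825081979/192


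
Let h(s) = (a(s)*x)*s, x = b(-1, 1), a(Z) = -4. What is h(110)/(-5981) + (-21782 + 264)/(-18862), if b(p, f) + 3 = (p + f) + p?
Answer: 47751019/56406811 ≈ 0.84655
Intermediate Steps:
b(p, f) = -3 + f + 2*p (b(p, f) = -3 + ((p + f) + p) = -3 + ((f + p) + p) = -3 + (f + 2*p) = -3 + f + 2*p)
x = -4 (x = -3 + 1 + 2*(-1) = -3 + 1 - 2 = -4)
h(s) = 16*s (h(s) = (-4*(-4))*s = 16*s)
h(110)/(-5981) + (-21782 + 264)/(-18862) = (16*110)/(-5981) + (-21782 + 264)/(-18862) = 1760*(-1/5981) - 21518*(-1/18862) = -1760/5981 + 10759/9431 = 47751019/56406811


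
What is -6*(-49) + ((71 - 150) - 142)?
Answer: 73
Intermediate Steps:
-6*(-49) + ((71 - 150) - 142) = 294 + (-79 - 142) = 294 - 221 = 73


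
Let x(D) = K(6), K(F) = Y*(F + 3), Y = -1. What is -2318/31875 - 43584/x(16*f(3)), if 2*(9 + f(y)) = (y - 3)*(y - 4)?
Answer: 154357682/31875 ≈ 4842.6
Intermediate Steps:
K(F) = -3 - F (K(F) = -(F + 3) = -(3 + F) = -3 - F)
f(y) = -9 + (-4 + y)*(-3 + y)/2 (f(y) = -9 + ((y - 3)*(y - 4))/2 = -9 + ((-3 + y)*(-4 + y))/2 = -9 + ((-4 + y)*(-3 + y))/2 = -9 + (-4 + y)*(-3 + y)/2)
x(D) = -9 (x(D) = -3 - 1*6 = -3 - 6 = -9)
-2318/31875 - 43584/x(16*f(3)) = -2318/31875 - 43584/(-9) = -2318*1/31875 - 43584*(-⅑) = -2318/31875 + 14528/3 = 154357682/31875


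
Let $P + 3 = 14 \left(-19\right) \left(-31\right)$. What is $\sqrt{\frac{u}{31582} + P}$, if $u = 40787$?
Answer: $\frac{\sqrt{8223043648966}}{31582} \approx 90.798$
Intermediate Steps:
$P = 8243$ ($P = -3 + 14 \left(-19\right) \left(-31\right) = -3 - -8246 = -3 + 8246 = 8243$)
$\sqrt{\frac{u}{31582} + P} = \sqrt{\frac{40787}{31582} + 8243} = \sqrt{\frac{260371213}{31582}} = \frac{\sqrt{8223043648966}}{31582}$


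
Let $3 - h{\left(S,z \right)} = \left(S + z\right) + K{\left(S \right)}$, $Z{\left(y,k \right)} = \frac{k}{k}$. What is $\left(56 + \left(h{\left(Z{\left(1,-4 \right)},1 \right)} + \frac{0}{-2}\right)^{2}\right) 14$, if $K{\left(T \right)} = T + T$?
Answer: $798$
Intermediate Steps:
$K{\left(T \right)} = 2 T$
$Z{\left(y,k \right)} = 1$
$h{\left(S,z \right)} = 3 - z - 3 S$ ($h{\left(S,z \right)} = 3 - \left(\left(S + z\right) + 2 S\right) = 3 - \left(z + 3 S\right) = 3 - z - 3 S$)
$\left(56 + \left(h{\left(Z{\left(1,-4 \right)},1 \right)} + \frac{0}{-2}\right)^{2}\right) 14 = \left(56 + \left(\left(3 - 1 - 3\right) + \frac{0}{-2}\right)^{2}\right) 14 = \left(56 + \left(\left(3 - 1 - 3\right) + 0 \left(- \frac{1}{2}\right)\right)^{2}\right) 14 = \left(56 + \left(-1 + 0\right)^{2}\right) 14 = \left(56 + \left(-1\right)^{2}\right) 14 = \left(56 + 1\right) 14 = 57 \cdot 14 = 798$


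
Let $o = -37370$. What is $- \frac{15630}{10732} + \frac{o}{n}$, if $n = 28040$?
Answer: $- \frac{20983001}{7523132} \approx -2.7891$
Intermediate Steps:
$- \frac{15630}{10732} + \frac{o}{n} = - \frac{15630}{10732} - \frac{37370}{28040} = \left(-15630\right) \frac{1}{10732} - \frac{3737}{2804} = - \frac{7815}{5366} - \frac{3737}{2804} = - \frac{20983001}{7523132}$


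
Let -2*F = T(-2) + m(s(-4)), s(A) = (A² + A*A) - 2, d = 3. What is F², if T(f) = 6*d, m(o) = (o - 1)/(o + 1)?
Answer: 344569/3844 ≈ 89.638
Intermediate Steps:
s(A) = -2 + 2*A² (s(A) = (A² + A²) - 2 = 2*A² - 2 = -2 + 2*A²)
m(o) = (-1 + o)/(1 + o)
T(f) = 18 (T(f) = 6*3 = 18)
F = -587/62 (F = -(18 + (-1 + (-2 + 2*(-4)²))/(1 + (-2 + 2*(-4)²)))/2 = -(18 + (-1 + (-2 + 2*16))/(1 + (-2 + 2*16)))/2 = -(18 + (-1 + (-2 + 32))/(1 + (-2 + 32)))/2 = -(18 + (-1 + 30)/(1 + 30))/2 = -(18 + 29/31)/2 = -½*587/31 = -587/62 ≈ -9.4677)
F² = (-587/62)² = 344569/3844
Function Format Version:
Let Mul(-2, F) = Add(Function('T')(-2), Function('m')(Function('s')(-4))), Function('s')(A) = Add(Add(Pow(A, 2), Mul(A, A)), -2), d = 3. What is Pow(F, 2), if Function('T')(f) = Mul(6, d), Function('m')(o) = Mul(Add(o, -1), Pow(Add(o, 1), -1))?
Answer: Rational(344569, 3844) ≈ 89.638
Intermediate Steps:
Function('s')(A) = Add(-2, Mul(2, Pow(A, 2))) (Function('s')(A) = Add(Add(Pow(A, 2), Pow(A, 2)), -2) = Add(Mul(2, Pow(A, 2)), -2) = Add(-2, Mul(2, Pow(A, 2))))
Function('m')(o) = Mul(Pow(Add(1, o), -1), Add(-1, o)) (Function('m')(o) = Mul(Add(-1, o), Pow(Add(1, o), -1)) = Mul(Pow(Add(1, o), -1), Add(-1, o)))
Function('T')(f) = 18 (Function('T')(f) = Mul(6, 3) = 18)
F = Rational(-587, 62) (F = Mul(Rational(-1, 2), Add(18, Mul(Pow(Add(1, Add(-2, Mul(2, Pow(-4, 2)))), -1), Add(-1, Add(-2, Mul(2, Pow(-4, 2))))))) = Mul(Rational(-1, 2), Add(18, Mul(Pow(Add(1, Add(-2, Mul(2, 16))), -1), Add(-1, Add(-2, Mul(2, 16)))))) = Mul(Rational(-1, 2), Add(18, Mul(Pow(Add(1, Add(-2, 32)), -1), Add(-1, Add(-2, 32))))) = Mul(Rational(-1, 2), Add(18, Mul(Pow(Add(1, 30), -1), Add(-1, 30)))) = Mul(Rational(-1, 2), Add(18, Mul(Pow(31, -1), 29))) = Mul(Rational(-1, 2), Add(18, Mul(Rational(1, 31), 29))) = Mul(Rational(-1, 2), Add(18, Rational(29, 31))) = Mul(Rational(-1, 2), Rational(587, 31)) = Rational(-587, 62) ≈ -9.4677)
Pow(F, 2) = Pow(Rational(-587, 62), 2) = Rational(344569, 3844)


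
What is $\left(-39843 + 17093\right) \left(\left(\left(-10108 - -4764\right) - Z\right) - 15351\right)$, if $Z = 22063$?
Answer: $972744500$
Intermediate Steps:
$\left(-39843 + 17093\right) \left(\left(\left(-10108 - -4764\right) - Z\right) - 15351\right) = \left(-39843 + 17093\right) \left(\left(\left(-10108 - -4764\right) - 22063\right) - 15351\right) = - 22750 \left(\left(\left(-10108 + 4764\right) - 22063\right) - 15351\right) = - 22750 \left(\left(-5344 - 22063\right) - 15351\right) = - 22750 \left(-27407 - 15351\right) = \left(-22750\right) \left(-42758\right) = 972744500$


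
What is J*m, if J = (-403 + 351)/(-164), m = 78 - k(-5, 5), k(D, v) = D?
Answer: 1079/41 ≈ 26.317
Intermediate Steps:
m = 83 (m = 78 - 1*(-5) = 78 + 5 = 83)
J = 13/41 (J = -52*(-1/164) = 13/41 ≈ 0.31707)
J*m = (13/41)*83 = 1079/41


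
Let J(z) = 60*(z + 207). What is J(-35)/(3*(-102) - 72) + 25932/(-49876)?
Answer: -21855109/785547 ≈ -27.822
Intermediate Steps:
J(z) = 12420 + 60*z (J(z) = 60*(207 + z) = 12420 + 60*z)
J(-35)/(3*(-102) - 72) + 25932/(-49876) = (12420 + 60*(-35))/(3*(-102) - 72) + 25932/(-49876) = (12420 - 2100)/(-306 - 72) + 25932*(-1/49876) = 10320/(-378) - 6483/12469 = 10320*(-1/378) - 6483/12469 = -1720/63 - 6483/12469 = -21855109/785547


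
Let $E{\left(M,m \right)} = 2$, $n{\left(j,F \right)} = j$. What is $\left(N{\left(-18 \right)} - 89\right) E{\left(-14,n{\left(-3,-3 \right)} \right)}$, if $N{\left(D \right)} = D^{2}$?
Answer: $470$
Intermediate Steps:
$\left(N{\left(-18 \right)} - 89\right) E{\left(-14,n{\left(-3,-3 \right)} \right)} = \left(\left(-18\right)^{2} - 89\right) 2 = \left(324 - 89\right) 2 = 235 \cdot 2 = 470$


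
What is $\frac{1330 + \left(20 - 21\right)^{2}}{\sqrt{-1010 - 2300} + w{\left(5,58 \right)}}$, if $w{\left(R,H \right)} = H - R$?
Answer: $\frac{70543}{6119} - \frac{1331 i \sqrt{3310}}{6119} \approx 11.529 - 12.514 i$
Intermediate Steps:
$\frac{1330 + \left(20 - 21\right)^{2}}{\sqrt{-1010 - 2300} + w{\left(5,58 \right)}} = \frac{1330 + \left(20 - 21\right)^{2}}{\sqrt{-1010 - 2300} + \left(58 - 5\right)} = \frac{1330 + \left(-1\right)^{2}}{\sqrt{-3310} + \left(58 - 5\right)} = \frac{1330 + 1}{i \sqrt{3310} + 53} = \frac{1331}{53 + i \sqrt{3310}}$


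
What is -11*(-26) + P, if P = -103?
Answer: 183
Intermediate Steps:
-11*(-26) + P = -11*(-26) - 103 = 286 - 103 = 183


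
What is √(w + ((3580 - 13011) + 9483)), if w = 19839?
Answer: √19891 ≈ 141.04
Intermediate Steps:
√(w + ((3580 - 13011) + 9483)) = √(19839 + ((3580 - 13011) + 9483)) = √(19839 + (-9431 + 9483)) = √(19839 + 52) = √19891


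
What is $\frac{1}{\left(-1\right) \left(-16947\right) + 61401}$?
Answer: $\frac{1}{78348} \approx 1.2764 \cdot 10^{-5}$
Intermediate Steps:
$\frac{1}{\left(-1\right) \left(-16947\right) + 61401} = \frac{1}{16947 + 61401} = \frac{1}{78348}$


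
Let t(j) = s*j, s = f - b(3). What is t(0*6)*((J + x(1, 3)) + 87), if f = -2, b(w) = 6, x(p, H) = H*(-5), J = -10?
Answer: 0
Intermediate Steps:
x(p, H) = -5*H
s = -8 (s = -2 - 1*6 = -2 - 6 = -8)
t(j) = -8*j
t(0*6)*((J + x(1, 3)) + 87) = (-0*6)*((-10 - 5*3) + 87) = (-8*0)*((-10 - 15) + 87) = 0*(-25 + 87) = 0*62 = 0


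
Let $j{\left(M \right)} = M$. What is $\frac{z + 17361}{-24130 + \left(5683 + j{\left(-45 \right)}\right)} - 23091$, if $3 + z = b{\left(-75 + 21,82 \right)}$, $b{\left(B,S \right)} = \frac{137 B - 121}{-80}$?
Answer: $- \frac{34161297919}{1479360} \approx -23092.0$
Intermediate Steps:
$b{\left(B,S \right)} = \frac{121}{80} - \frac{137 B}{80}$ ($b{\left(B,S \right)} = \left(-121 + 137 B\right) \left(- \frac{1}{80}\right) = \frac{121}{80} - \frac{137 B}{80}$)
$z = \frac{7279}{80}$ ($z = -3 - \left(- \frac{121}{80} + \frac{137 \left(-75 + 21\right)}{80}\right) = -3 + \left(\frac{121}{80} - - \frac{3699}{40}\right) = -3 + \left(\frac{121}{80} + \frac{3699}{40}\right) = -3 + \frac{7519}{80} = \frac{7279}{80} \approx 90.988$)
$\frac{z + 17361}{-24130 + \left(5683 + j{\left(-45 \right)}\right)} - 23091 = \frac{\frac{7279}{80} + 17361}{-24130 + \left(5683 - 45\right)} - 23091 = \frac{1396159}{80 \left(-24130 + 5638\right)} - 23091 = \frac{1396159}{80 \left(-18492\right)} - 23091 = \frac{1396159}{80} \left(- \frac{1}{18492}\right) - 23091 = - \frac{1396159}{1479360} - 23091 = - \frac{34161297919}{1479360}$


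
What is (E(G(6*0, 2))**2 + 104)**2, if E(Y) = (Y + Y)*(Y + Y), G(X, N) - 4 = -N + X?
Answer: 129600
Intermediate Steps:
G(X, N) = 4 + X - N (G(X, N) = 4 + (-N + X) = 4 + (X - N) = 4 + X - N)
E(Y) = 4*Y**2 (E(Y) = (2*Y)*(2*Y) = 4*Y**2)
(E(G(6*0, 2))**2 + 104)**2 = ((4*(4 + 6*0 - 1*2)**2)**2 + 104)**2 = ((4*(4 + 0 - 2)**2)**2 + 104)**2 = ((4*2**2)**2 + 104)**2 = ((4*4)**2 + 104)**2 = (16**2 + 104)**2 = (256 + 104)**2 = 360**2 = 129600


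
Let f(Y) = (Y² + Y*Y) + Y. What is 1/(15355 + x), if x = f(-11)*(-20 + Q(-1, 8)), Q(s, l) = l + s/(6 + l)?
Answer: 2/25133 ≈ 7.9577e-5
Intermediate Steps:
f(Y) = Y + 2*Y² (f(Y) = (Y² + Y²) + Y = 2*Y² + Y = Y + 2*Y²)
x = -5577/2 (x = (-11*(1 + 2*(-11)))*(-20 + (-1 + 8² + 6*8)/(6 + 8)) = (-11*(1 - 22))*(-20 + (-1 + 64 + 48)/14) = (-11*(-21))*(-20 + (1/14)*111) = 231*(-20 + 111/14) = 231*(-169/14) = -5577/2 ≈ -2788.5)
1/(15355 + x) = 1/(15355 - 5577/2) = 1/(25133/2) = 2/25133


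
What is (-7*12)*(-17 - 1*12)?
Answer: 2436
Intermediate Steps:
(-7*12)*(-17 - 1*12) = -84*(-17 - 12) = -84*(-29) = 2436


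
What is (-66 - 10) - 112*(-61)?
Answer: 6756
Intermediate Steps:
(-66 - 10) - 112*(-61) = -76 + 6832 = 6756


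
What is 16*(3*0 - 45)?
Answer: -720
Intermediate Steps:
16*(3*0 - 45) = 16*(0 - 45) = 16*(-45) = -720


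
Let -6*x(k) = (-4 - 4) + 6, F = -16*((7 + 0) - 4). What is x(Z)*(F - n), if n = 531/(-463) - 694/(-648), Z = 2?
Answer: -7189193/450036 ≈ -15.975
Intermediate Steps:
F = -48 (F = -16*(7 - 4) = -16*3 = -48)
n = -11383/150012 (n = 531*(-1/463) - 694*(-1/648) = -531/463 + 347/324 = -11383/150012 ≈ -0.075881)
x(k) = 1/3 (x(k) = -((-4 - 4) + 6)/6 = -(-8 + 6)/6 = -1/6*(-2) = 1/3)
x(Z)*(F - n) = (-48 - 1*(-11383/150012))/3 = (-48 + 11383/150012)/3 = (1/3)*(-7189193/150012) = -7189193/450036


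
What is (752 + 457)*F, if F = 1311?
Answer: 1584999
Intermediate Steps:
(752 + 457)*F = (752 + 457)*1311 = 1209*1311 = 1584999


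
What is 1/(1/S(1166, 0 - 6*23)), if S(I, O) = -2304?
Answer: -2304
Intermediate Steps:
1/(1/S(1166, 0 - 6*23)) = 1/(1/(-2304)) = 1/(-1/2304) = -2304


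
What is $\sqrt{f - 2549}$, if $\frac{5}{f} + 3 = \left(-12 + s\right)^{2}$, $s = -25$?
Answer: $\frac{3 i \sqrt{528479446}}{1366} \approx 50.488 i$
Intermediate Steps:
$f = \frac{5}{1366}$ ($f = \frac{5}{-3 + \left(-12 - 25\right)^{2}} = \frac{5}{-3 + \left(-37\right)^{2}} = \frac{5}{-3 + 1369} = \frac{5}{1366} \approx 0.0036603$)
$\sqrt{f - 2549} = \sqrt{\frac{5}{1366} - 2549} = \sqrt{- \frac{3481929}{1366}} = \frac{3 i \sqrt{528479446}}{1366}$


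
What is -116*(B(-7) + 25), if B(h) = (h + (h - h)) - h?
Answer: -2900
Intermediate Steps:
B(h) = 0 (B(h) = (h + 0) - h = h - h = 0)
-116*(B(-7) + 25) = -116*(0 + 25) = -116*25 = -2900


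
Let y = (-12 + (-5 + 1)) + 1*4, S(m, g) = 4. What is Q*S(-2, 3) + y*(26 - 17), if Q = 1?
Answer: -104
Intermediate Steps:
y = -12 (y = (-12 - 4) + 4 = -16 + 4 = -12)
Q*S(-2, 3) + y*(26 - 17) = 1*4 - 12*(26 - 17) = 4 - 12*9 = 4 - 108 = -104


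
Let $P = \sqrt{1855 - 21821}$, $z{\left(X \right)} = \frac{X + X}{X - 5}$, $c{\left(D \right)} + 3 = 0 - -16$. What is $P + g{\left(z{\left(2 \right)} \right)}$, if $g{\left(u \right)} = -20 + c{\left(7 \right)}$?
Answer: $-7 + i \sqrt{19966} \approx -7.0 + 141.3 i$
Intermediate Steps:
$c{\left(D \right)} = 13$ ($c{\left(D \right)} = -3 + \left(0 - -16\right) = -3 + \left(0 + 16\right) = -3 + 16 = 13$)
$z{\left(X \right)} = \frac{2 X}{-5 + X}$
$g{\left(u \right)} = -7$ ($g{\left(u \right)} = -20 + 13 = -7$)
$P = i \sqrt{19966}$ ($P = \sqrt{-19966} = i \sqrt{19966} \approx 141.3 i$)
$P + g{\left(z{\left(2 \right)} \right)} = i \sqrt{19966} - 7 = -7 + i \sqrt{19966}$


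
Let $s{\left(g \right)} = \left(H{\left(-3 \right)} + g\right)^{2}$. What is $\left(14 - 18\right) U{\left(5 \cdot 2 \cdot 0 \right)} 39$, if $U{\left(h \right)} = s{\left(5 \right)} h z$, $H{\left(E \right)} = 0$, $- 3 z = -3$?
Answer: $0$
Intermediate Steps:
$z = 1$ ($z = \left(- \frac{1}{3}\right) \left(-3\right) = 1$)
$s{\left(g \right)} = g^{2}$ ($s{\left(g \right)} = \left(0 + g\right)^{2} = g^{2}$)
$U{\left(h \right)} = 25 h$ ($U{\left(h \right)} = 5^{2} h 1 = 25 h 1 = 25 h$)
$\left(14 - 18\right) U{\left(5 \cdot 2 \cdot 0 \right)} 39 = \left(14 - 18\right) 25 \cdot 5 \cdot 2 \cdot 0 \cdot 39 = \left(14 - 18\right) 25 \cdot 10 \cdot 0 \cdot 39 = - 4 \cdot 25 \cdot 0 \cdot 39 = \left(-4\right) 0 \cdot 39 = 0 \cdot 39 = 0$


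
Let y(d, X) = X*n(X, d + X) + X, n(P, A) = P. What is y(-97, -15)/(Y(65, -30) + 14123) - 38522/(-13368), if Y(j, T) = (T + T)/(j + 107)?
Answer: 5878530517/2029509708 ≈ 2.8965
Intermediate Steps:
Y(j, T) = 2*T/(107 + j) (Y(j, T) = (2*T)/(107 + j) = 2*T/(107 + j))
y(d, X) = X + X² (y(d, X) = X*X + X = X² + X = X + X²)
y(-97, -15)/(Y(65, -30) + 14123) - 38522/(-13368) = (-15*(1 - 15))/(2*(-30)/(107 + 65) + 14123) - 38522/(-13368) = (-15*(-14))/(2*(-30)/172 + 14123) - 38522*(-1/13368) = 210/(2*(-30)*(1/172) + 14123) + 19261/6684 = 210/(-15/43 + 14123) + 19261/6684 = 210/(607274/43) + 19261/6684 = 210*(43/607274) + 19261/6684 = 4515/303637 + 19261/6684 = 5878530517/2029509708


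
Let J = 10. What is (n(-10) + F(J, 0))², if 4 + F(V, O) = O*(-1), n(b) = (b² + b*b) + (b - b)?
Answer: 38416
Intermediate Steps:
n(b) = 2*b² (n(b) = (b² + b²) + 0 = 2*b² + 0 = 2*b²)
F(V, O) = -4 - O (F(V, O) = -4 + O*(-1) = -4 - O)
(n(-10) + F(J, 0))² = (2*(-10)² + (-4 - 1*0))² = (2*100 + (-4 + 0))² = (200 - 4)² = 196² = 38416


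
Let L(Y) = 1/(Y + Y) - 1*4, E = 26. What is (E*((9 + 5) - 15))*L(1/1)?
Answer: 91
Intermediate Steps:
L(Y) = -4 + 1/(2*Y) (L(Y) = 1/(2*Y) - 4 = -4 + 1/(2*Y))
(E*((9 + 5) - 15))*L(1/1) = (26*((9 + 5) - 15))*(-4 + 1/(2*(1/1))) = (26*(14 - 15))*(-4 + (1/2)/1) = (26*(-1))*(-4 + (1/2)*1) = -26*(-4 + 1/2) = -26*(-7/2) = 91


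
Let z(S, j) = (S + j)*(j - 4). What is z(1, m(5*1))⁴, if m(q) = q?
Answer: 1296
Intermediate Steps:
z(S, j) = (-4 + j)*(S + j) (z(S, j) = (S + j)*(-4 + j) = (-4 + j)*(S + j))
z(1, m(5*1))⁴ = ((5*1)² - 4*1 - 20 + 1*(5*1))⁴ = (5² - 4 - 4*5 + 1*5)⁴ = (25 - 4 - 20 + 5)⁴ = 6⁴ = 1296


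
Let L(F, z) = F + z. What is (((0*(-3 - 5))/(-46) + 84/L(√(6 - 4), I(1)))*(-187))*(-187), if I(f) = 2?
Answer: 2937396 - 1468698*√2 ≈ 8.6034e+5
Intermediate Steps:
(((0*(-3 - 5))/(-46) + 84/L(√(6 - 4), I(1)))*(-187))*(-187) = (((0*(-3 - 5))/(-46) + 84/(√(6 - 4) + 2))*(-187))*(-187) = (((0*(-8))*(-1/46) + 84/(√2 + 2))*(-187))*(-187) = ((0*(-1/46) + 84/(2 + √2))*(-187))*(-187) = ((0 + 84/(2 + √2))*(-187))*(-187) = ((84/(2 + √2))*(-187))*(-187) = -15708/(2 + √2)*(-187) = 2937396/(2 + √2)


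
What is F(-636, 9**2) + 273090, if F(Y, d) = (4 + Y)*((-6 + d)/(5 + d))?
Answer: 11719170/43 ≈ 2.7254e+5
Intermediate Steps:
F(Y, d) = (-6 + d)*(4 + Y)/(5 + d) (F(Y, d) = (4 + Y)*((-6 + d)/(5 + d)) = (-6 + d)*(4 + Y)/(5 + d))
F(-636, 9**2) + 273090 = (-24 - 6*(-636) + 4*9**2 - 636*9**2)/(5 + 9**2) + 273090 = (-24 + 3816 + 4*81 - 636*81)/(5 + 81) + 273090 = (-24 + 3816 + 324 - 51516)/86 + 273090 = (1/86)*(-47400) + 273090 = -23700/43 + 273090 = 11719170/43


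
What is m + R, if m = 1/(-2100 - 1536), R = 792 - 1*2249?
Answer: -5297653/3636 ≈ -1457.0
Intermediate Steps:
R = -1457 (R = 792 - 2249 = -1457)
m = -1/3636 (m = 1/(-3636) = -1/3636 ≈ -0.00027503)
m + R = -1/3636 - 1457 = -5297653/3636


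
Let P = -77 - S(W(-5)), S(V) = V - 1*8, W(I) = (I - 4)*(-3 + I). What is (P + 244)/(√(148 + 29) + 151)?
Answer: 15553/22624 - 103*√177/22624 ≈ 0.62689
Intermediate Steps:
W(I) = (-4 + I)*(-3 + I)
S(V) = -8 + V (S(V) = V - 8 = -8 + V)
P = -141 (P = -77 - (-8 + (12 + (-5)² - 7*(-5))) = -77 - (-8 + (12 + 25 + 35)) = -77 - (-8 + 72) = -77 - 1*64 = -77 - 64 = -141)
(P + 244)/(√(148 + 29) + 151) = (-141 + 244)/(√(148 + 29) + 151) = 103/(√177 + 151) = 103/(151 + √177)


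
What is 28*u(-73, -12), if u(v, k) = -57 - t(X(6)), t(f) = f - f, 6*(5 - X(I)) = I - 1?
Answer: -1596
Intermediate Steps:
X(I) = 31/6 - I/6 (X(I) = 5 - (I - 1)/6 = 5 - (-1 + I)/6 = 5 + (⅙ - I/6) = 31/6 - I/6)
t(f) = 0
u(v, k) = -57 (u(v, k) = -57 - 1*0 = -57 + 0 = -57)
28*u(-73, -12) = 28*(-57) = -1596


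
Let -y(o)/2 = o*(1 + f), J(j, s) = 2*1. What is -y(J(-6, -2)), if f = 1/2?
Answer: 6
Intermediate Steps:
f = 1/2 (f = 1*(1/2) = 1/2 ≈ 0.50000)
J(j, s) = 2
y(o) = -3*o (y(o) = -2*o*(1 + 1/2) = -2*o*3/2 = -3*o)
-y(J(-6, -2)) = -(-3)*2 = -1*(-6) = 6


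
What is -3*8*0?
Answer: 0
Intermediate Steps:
-3*8*0 = -24*0 = 0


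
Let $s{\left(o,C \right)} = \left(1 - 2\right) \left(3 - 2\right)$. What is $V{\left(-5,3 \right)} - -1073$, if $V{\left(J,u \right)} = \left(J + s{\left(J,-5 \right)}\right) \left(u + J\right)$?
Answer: $1085$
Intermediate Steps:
$s{\left(o,C \right)} = -1$ ($s{\left(o,C \right)} = \left(-1\right) 1 = -1$)
$V{\left(J,u \right)} = \left(-1 + J\right) \left(J + u\right)$ ($V{\left(J,u \right)} = \left(J - 1\right) \left(u + J\right) = \left(-1 + J\right) \left(J + u\right)$)
$V{\left(-5,3 \right)} - -1073 = \left(\left(-5\right)^{2} - -5 - 3 - 15\right) - -1073 = \left(25 + 5 - 3 - 15\right) + 1073 = 12 + 1073 = 1085$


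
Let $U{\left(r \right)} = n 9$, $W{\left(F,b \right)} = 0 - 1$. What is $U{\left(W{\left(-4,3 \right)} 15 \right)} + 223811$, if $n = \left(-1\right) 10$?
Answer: $223721$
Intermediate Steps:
$W{\left(F,b \right)} = -1$ ($W{\left(F,b \right)} = 0 - 1 = -1$)
$n = -10$
$U{\left(r \right)} = -90$ ($U{\left(r \right)} = \left(-10\right) 9 = -90$)
$U{\left(W{\left(-4,3 \right)} 15 \right)} + 223811 = -90 + 223811 = 223721$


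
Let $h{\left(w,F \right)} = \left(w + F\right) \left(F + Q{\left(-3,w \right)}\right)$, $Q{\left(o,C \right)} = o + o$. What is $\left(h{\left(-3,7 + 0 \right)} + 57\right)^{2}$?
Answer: $3721$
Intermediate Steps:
$Q{\left(o,C \right)} = 2 o$
$h{\left(w,F \right)} = \left(-6 + F\right) \left(F + w\right)$ ($h{\left(w,F \right)} = \left(w + F\right) \left(F + 2 \left(-3\right)\right) = \left(F + w\right) \left(F - 6\right) = \left(F + w\right) \left(-6 + F\right) = \left(-6 + F\right) \left(F + w\right)$)
$\left(h{\left(-3,7 + 0 \right)} + 57\right)^{2} = \left(\left(\left(7 + 0\right)^{2} - 6 \left(7 + 0\right) - -18 + \left(7 + 0\right) \left(-3\right)\right) + 57\right)^{2} = \left(\left(7^{2} - 42 + 18 + 7 \left(-3\right)\right) + 57\right)^{2} = \left(\left(49 - 42 + 18 - 21\right) + 57\right)^{2} = \left(4 + 57\right)^{2} = 61^{2} = 3721$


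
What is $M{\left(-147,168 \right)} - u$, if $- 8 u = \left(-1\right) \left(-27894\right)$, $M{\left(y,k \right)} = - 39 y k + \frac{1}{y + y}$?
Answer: $\frac{568378879}{588} \approx 9.6663 \cdot 10^{5}$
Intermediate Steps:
$M{\left(y,k \right)} = \frac{1}{2 y} - 39 k y$ ($M{\left(y,k \right)} = - 39 k y + \frac{1}{2 y} = \frac{1}{2 y} - 39 k y$)
$u = - \frac{13947}{4}$ ($u = - \frac{\left(-1\right) \left(-27894\right)}{8} = \left(- \frac{1}{8}\right) 27894 = - \frac{13947}{4} \approx -3486.8$)
$M{\left(-147,168 \right)} - u = \left(\frac{1}{2 \left(-147\right)} - 6552 \left(-147\right)\right) - - \frac{13947}{4} = \left(\frac{1}{2} \left(- \frac{1}{147}\right) + 963144\right) + \frac{13947}{4} = \left(- \frac{1}{294} + 963144\right) + \frac{13947}{4} = \frac{283164335}{294} + \frac{13947}{4} = \frac{568378879}{588}$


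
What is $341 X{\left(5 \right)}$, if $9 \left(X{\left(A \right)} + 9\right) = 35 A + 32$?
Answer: $4774$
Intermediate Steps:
$X{\left(A \right)} = - \frac{49}{9} + \frac{35 A}{9}$ ($X{\left(A \right)} = -9 + \frac{35 A + 32}{9} = -9 + \frac{32 + 35 A}{9} = -9 + \left(\frac{32}{9} + \frac{35 A}{9}\right) = - \frac{49}{9} + \frac{35 A}{9}$)
$341 X{\left(5 \right)} = 341 \left(- \frac{49}{9} + \frac{35}{9} \cdot 5\right) = 341 \left(- \frac{49}{9} + \frac{175}{9}\right) = 341 \cdot 14 = 4774$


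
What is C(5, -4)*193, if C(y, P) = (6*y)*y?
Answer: 28950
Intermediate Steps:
C(y, P) = 6*y²
C(5, -4)*193 = (6*5²)*193 = (6*25)*193 = 150*193 = 28950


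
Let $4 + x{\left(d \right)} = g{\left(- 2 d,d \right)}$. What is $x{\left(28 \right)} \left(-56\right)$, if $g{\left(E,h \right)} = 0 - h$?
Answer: $1792$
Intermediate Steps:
$g{\left(E,h \right)} = - h$
$x{\left(d \right)} = -4 - d$
$x{\left(28 \right)} \left(-56\right) = \left(-4 - 28\right) \left(-56\right) = \left(-32\right) \left(-56\right) = 1792$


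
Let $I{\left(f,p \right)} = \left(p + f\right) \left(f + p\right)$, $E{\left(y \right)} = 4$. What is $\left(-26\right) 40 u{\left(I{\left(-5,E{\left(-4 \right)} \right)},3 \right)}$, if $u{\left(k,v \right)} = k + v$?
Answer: $-4160$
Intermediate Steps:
$I{\left(f,p \right)} = \left(f + p\right)^{2}$ ($I{\left(f,p \right)} = \left(f + p\right) \left(f + p\right) = \left(f + p\right)^{2}$)
$\left(-26\right) 40 u{\left(I{\left(-5,E{\left(-4 \right)} \right)},3 \right)} = \left(-26\right) 40 \left(\left(-5 + 4\right)^{2} + 3\right) = - 1040 \left(\left(-1\right)^{2} + 3\right) = - 1040 \left(1 + 3\right) = \left(-1040\right) 4 = -4160$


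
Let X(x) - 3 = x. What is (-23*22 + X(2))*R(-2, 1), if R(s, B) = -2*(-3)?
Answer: -3006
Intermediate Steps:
X(x) = 3 + x
R(s, B) = 6
(-23*22 + X(2))*R(-2, 1) = (-23*22 + (3 + 2))*6 = (-506 + 5)*6 = -501*6 = -3006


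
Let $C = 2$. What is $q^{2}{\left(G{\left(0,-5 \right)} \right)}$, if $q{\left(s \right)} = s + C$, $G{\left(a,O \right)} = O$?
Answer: $9$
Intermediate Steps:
$q{\left(s \right)} = 2 + s$ ($q{\left(s \right)} = s + 2 = 2 + s$)
$q^{2}{\left(G{\left(0,-5 \right)} \right)} = \left(2 - 5\right)^{2} = \left(-3\right)^{2} = 9$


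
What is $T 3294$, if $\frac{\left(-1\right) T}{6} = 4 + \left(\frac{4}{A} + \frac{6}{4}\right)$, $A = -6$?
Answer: $-95526$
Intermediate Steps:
$T = -29$ ($T = - 6 \left(4 + \left(\frac{4}{-6} + \frac{6}{4}\right)\right) = - 6 \left(4 + \left(4 \left(- \frac{1}{6}\right) + 6 \cdot \frac{1}{4}\right)\right) = - 6 \left(4 + \left(- \frac{2}{3} + \frac{3}{2}\right)\right) = - 6 \left(4 + \frac{5}{6}\right) = \left(-6\right) \frac{29}{6} = -29$)
$T 3294 = \left(-29\right) 3294 = -95526$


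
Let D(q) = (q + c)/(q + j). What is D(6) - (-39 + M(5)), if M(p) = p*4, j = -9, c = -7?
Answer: 58/3 ≈ 19.333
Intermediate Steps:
D(q) = (-7 + q)/(-9 + q) (D(q) = (q - 7)/(q - 9) = (-7 + q)/(-9 + q))
M(p) = 4*p
D(6) - (-39 + M(5)) = (-7 + 6)/(-9 + 6) - (-39 + 4*5) = -1/(-3) - (-39 + 20) = -⅓*(-1) - 1*(-19) = ⅓ + 19 = 58/3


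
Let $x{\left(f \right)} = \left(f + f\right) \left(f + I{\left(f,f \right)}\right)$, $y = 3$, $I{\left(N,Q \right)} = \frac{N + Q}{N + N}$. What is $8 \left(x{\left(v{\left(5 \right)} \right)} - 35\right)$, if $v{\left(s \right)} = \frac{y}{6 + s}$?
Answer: $- \frac{33208}{121} \approx -274.45$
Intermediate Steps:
$I{\left(N,Q \right)} = \frac{N + Q}{2 N}$
$v{\left(s \right)} = \frac{3}{6 + s}$
$x{\left(f \right)} = 2 f \left(1 + f\right)$ ($x{\left(f \right)} = \left(f + f\right) \left(f + \frac{f + f}{2 f}\right) = 2 f \left(f + \frac{2 f}{2 f}\right) = 2 f \left(f + 1\right) = 2 f \left(1 + f\right)$)
$8 \left(x{\left(v{\left(5 \right)} \right)} - 35\right) = 8 \left(2 \frac{3}{6 + 5} \left(1 + \frac{3}{6 + 5}\right) - 35\right) = 8 \left(2 \cdot \frac{3}{11} \left(1 + \frac{3}{11}\right) - 35\right) = 8 \left(2 \cdot \frac{3}{11} \cdot \frac{14}{11} - 35\right) = 8 \left(\frac{84}{121} - 35\right) = 8 \left(- \frac{4151}{121}\right) = - \frac{33208}{121}$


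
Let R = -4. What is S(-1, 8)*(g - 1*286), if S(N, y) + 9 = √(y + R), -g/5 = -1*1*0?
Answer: 2002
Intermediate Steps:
g = 0 (g = -5*(-1*1)*0 = -(-5)*0 = -5*0 = 0)
S(N, y) = -9 + √(-4 + y) (S(N, y) = -9 + √(y - 4) = -9 + √(-4 + y))
S(-1, 8)*(g - 1*286) = (-9 + √(-4 + 8))*(0 - 1*286) = (-9 + √4)*(0 - 286) = (-9 + 2)*(-286) = -7*(-286) = 2002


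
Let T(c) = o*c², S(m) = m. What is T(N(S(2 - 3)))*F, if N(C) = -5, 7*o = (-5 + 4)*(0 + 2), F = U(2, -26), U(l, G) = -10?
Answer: 500/7 ≈ 71.429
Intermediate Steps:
F = -10
o = -2/7 (o = ((-5 + 4)*(0 + 2))/7 = (-1*2)/7 = (⅐)*(-2) = -2/7 ≈ -0.28571)
T(c) = -2*c²/7
T(N(S(2 - 3)))*F = -2/7*(-5)²*(-10) = -2/7*25*(-10) = -50/7*(-10) = 500/7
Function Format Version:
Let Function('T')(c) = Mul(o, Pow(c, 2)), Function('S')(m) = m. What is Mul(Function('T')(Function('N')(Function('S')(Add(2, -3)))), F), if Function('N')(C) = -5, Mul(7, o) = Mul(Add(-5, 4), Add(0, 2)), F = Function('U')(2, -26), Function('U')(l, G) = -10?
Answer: Rational(500, 7) ≈ 71.429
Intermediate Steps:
F = -10
o = Rational(-2, 7) (o = Mul(Rational(1, 7), Mul(Add(-5, 4), Add(0, 2))) = Mul(Rational(1, 7), Mul(-1, 2)) = Mul(Rational(1, 7), -2) = Rational(-2, 7) ≈ -0.28571)
Function('T')(c) = Mul(Rational(-2, 7), Pow(c, 2))
Mul(Function('T')(Function('N')(Function('S')(Add(2, -3)))), F) = Mul(Mul(Rational(-2, 7), Pow(-5, 2)), -10) = Mul(Mul(Rational(-2, 7), 25), -10) = Mul(Rational(-50, 7), -10) = Rational(500, 7)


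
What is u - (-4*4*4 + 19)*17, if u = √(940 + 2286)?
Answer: 765 + √3226 ≈ 821.80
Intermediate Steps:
u = √3226 ≈ 56.798
u - (-4*4*4 + 19)*17 = √3226 - (-4*4*4 + 19)*17 = √3226 - (-16*4 + 19)*17 = √3226 - (-64 + 19)*17 = √3226 - (-45)*17 = √3226 - 1*(-765) = √3226 + 765 = 765 + √3226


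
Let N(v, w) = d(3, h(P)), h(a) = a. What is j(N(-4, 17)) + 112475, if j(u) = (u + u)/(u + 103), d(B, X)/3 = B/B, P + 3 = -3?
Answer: 5961178/53 ≈ 1.1248e+5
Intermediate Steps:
P = -6 (P = -3 - 3 = -6)
d(B, X) = 3 (d(B, X) = 3*(B/B) = 3*1 = 3)
N(v, w) = 3
j(u) = 2*u/(103 + u) (j(u) = (2*u)/(103 + u) = 2*u/(103 + u))
j(N(-4, 17)) + 112475 = 2*3/(103 + 3) + 112475 = 2*3/106 + 112475 = 2*3*(1/106) + 112475 = 3/53 + 112475 = 5961178/53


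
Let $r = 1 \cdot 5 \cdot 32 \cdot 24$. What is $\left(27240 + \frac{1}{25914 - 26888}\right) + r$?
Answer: $\frac{30271919}{974} \approx 31080.0$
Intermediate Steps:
$r = 3840$ ($r = 5 \cdot 32 \cdot 24 = 160 \cdot 24 = 3840$)
$\left(27240 + \frac{1}{25914 - 26888}\right) + r = \left(27240 + \frac{1}{25914 - 26888}\right) + 3840 = \left(27240 + \frac{1}{-974}\right) + 3840 = \left(27240 - \frac{1}{974}\right) + 3840 = \frac{26531759}{974} + 3840 = \frac{30271919}{974}$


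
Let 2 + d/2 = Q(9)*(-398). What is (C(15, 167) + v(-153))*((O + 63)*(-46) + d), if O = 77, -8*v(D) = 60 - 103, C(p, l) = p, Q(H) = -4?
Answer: -132845/2 ≈ -66423.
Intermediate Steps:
v(D) = 43/8 (v(D) = -(60 - 103)/8 = -⅛*(-43) = 43/8)
d = 3180 (d = -4 + 2*(-4*(-398)) = -4 + 2*1592 = -4 + 3184 = 3180)
(C(15, 167) + v(-153))*((O + 63)*(-46) + d) = (15 + 43/8)*((77 + 63)*(-46) + 3180) = 163*(140*(-46) + 3180)/8 = 163*(-6440 + 3180)/8 = (163/8)*(-3260) = -132845/2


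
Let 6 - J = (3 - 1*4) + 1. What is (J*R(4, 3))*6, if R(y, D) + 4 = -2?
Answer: -216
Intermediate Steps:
J = 6 (J = 6 - ((3 - 1*4) + 1) = 6 - ((3 - 4) + 1) = 6 - (-1 + 1) = 6 - 1*0 = 6 + 0 = 6)
R(y, D) = -6 (R(y, D) = -4 - 2 = -6)
(J*R(4, 3))*6 = (6*(-6))*6 = -36*6 = -216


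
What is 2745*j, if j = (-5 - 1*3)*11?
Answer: -241560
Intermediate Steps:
j = -88 (j = (-5 - 3)*11 = -8*11 = -88)
2745*j = 2745*(-88) = -241560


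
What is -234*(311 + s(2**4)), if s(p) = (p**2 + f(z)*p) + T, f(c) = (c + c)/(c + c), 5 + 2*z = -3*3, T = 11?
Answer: -138996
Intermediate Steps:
z = -7 (z = -5/2 + (-3*3)/2 = -5/2 + (1/2)*(-9) = -5/2 - 9/2 = -7)
f(c) = 1 (f(c) = (2*c)/((2*c)) = (2*c)*(1/(2*c)) = 1)
s(p) = 11 + p + p**2 (s(p) = (p**2 + 1*p) + 11 = (p**2 + p) + 11 = (p + p**2) + 11 = 11 + p + p**2)
-234*(311 + s(2**4)) = -234*(311 + (11 + 2**4 + (2**4)**2)) = -234*(311 + (11 + 16 + 16**2)) = -234*(311 + (11 + 16 + 256)) = -234*(311 + 283) = -234*594 = -138996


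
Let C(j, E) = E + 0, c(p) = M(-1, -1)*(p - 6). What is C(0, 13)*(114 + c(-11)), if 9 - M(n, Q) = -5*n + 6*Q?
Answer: -728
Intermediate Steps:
M(n, Q) = 9 - 6*Q + 5*n (M(n, Q) = 9 - (-5*n + 6*Q) = 9 + (-6*Q + 5*n) = 9 - 6*Q + 5*n)
c(p) = -60 + 10*p (c(p) = (9 - 6*(-1) + 5*(-1))*(p - 6) = (9 + 6 - 5)*(-6 + p) = 10*(-6 + p) = -60 + 10*p)
C(j, E) = E
C(0, 13)*(114 + c(-11)) = 13*(114 + (-60 + 10*(-11))) = 13*(114 + (-60 - 110)) = 13*(114 - 170) = 13*(-56) = -728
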